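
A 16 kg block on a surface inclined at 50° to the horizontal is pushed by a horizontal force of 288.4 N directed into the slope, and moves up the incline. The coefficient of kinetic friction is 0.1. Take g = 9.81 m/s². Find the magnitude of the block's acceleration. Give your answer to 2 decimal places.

2.06 m/s²

The horizontal push has components F cos 50° = 288.4 × 0.6428 = 185.384 N up the incline and F sin 50° = 288.4 × 0.7660 = 220.914 N pressing into the surface.
The normal force is therefore N = mg cos 50° + F sin 50° = 100.894 + 220.914 = 321.808 N, and kinetic friction down the slope is μN = 0.1 × 321.808 = 32.181 N.
Along the incline: F cos 50° − mg sin 50° − μN = ma, so 185.384 − 120.231 − 32.181 = 16 a, giving a = 2.0607 m/s².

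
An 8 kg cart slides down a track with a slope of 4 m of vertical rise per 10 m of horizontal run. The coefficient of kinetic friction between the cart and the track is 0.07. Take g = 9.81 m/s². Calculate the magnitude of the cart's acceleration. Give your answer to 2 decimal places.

Resolving the weight along the incline: the component pulling the cart down the slope is mg sin 21.80° = 8 × 9.81 × 0.3714 = 29.147 N, and the normal force is N = mg cos 21.80° = 8 × 9.81 × 0.9285 = 72.869 N.
Kinetic friction acts up the slope with magnitude f = μN = 0.07 × 72.869 = 5.101 N.
Net force along the incline is 29.147 − 5.101 = 24.046 N, so a = 24.046 / 8 = 3.0057 m/s².

3.01 m/s²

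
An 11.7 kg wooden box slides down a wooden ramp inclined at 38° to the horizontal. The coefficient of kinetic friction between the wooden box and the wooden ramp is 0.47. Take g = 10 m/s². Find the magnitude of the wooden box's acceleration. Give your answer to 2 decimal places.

2.45 m/s²

Resolving the weight along the incline: the component pulling the wooden box down the slope is mg sin 38° = 11.7 × 10 × 0.6157 = 72.037 N, and the normal force is N = mg cos 38° = 11.7 × 10 × 0.7880 = 92.196 N.
Kinetic friction acts up the slope with magnitude f = μN = 0.47 × 92.196 = 43.332 N.
Net force along the incline is 72.037 − 43.332 = 28.705 N, so a = 28.705 / 11.7 = 2.4534 m/s².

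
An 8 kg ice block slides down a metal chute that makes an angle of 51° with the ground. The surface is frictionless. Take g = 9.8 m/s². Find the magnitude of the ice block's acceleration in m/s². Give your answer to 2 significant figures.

Resolving the weight along the incline: the component pulling the ice block down the slope is mg sin 51° = 8 × 9.8 × 0.7771 = 60.925 N, and the normal force is N = mg cos 51° = 8 × 9.8 × 0.6293 = 49.337 N.
With no friction the net force along the incline is 60.925 N, so a = g sin 51° = 60.925 / 8 = 7.6156 m/s².

7.6 m/s²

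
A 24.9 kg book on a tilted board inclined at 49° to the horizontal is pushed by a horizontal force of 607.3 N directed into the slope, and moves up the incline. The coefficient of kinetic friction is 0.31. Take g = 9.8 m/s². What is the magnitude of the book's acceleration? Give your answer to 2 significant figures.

0.91 m/s²

The horizontal push has components F cos 49° = 607.3 × 0.6561 = 398.450 N up the incline and F sin 49° = 607.3 × 0.7547 = 458.329 N pressing into the surface.
The normal force is therefore N = mg cos 49° + F sin 49° = 160.102 + 458.329 = 618.431 N, and kinetic friction down the slope is μN = 0.31 × 618.431 = 191.714 N.
Along the incline: F cos 49° − mg sin 49° − μN = ma, so 398.450 − 184.162 − 191.714 = 24.9 a, giving a = 0.9066 m/s².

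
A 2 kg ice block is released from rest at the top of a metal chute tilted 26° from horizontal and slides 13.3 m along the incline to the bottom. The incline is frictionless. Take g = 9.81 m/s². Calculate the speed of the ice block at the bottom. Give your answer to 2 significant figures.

11 m/s

The weight component along the incline is mg sin 26° = 8.601 N and the normal force is N = mg cos 26° = 17.634 N.
With no friction, a = g sin 26° = 4.3004 m/s².
Starting from rest over a distance of 13.3 m, v² = 2aL = 2 × 4.3004 × 13.3 = 114.3906, so v = 10.6954 m/s.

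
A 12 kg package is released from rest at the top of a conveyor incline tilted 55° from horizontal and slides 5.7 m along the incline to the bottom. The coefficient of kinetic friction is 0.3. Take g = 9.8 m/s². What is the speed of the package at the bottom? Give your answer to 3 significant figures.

The weight component along the incline is mg sin 55° = 96.332 N and the normal force is N = mg cos 55° = 67.453 N.
Friction up the slope is f = μN = 0.3 × 67.453 = 20.236 N, so the net downslope force is 96.332 − 20.236 = 76.096 N and a = 76.096 / 12 = 6.3413 m/s².
Starting from rest over a distance of 5.7 m, v² = 2aL = 2 × 6.3413 × 5.7 = 72.2908, so v = 8.5024 m/s.

8.50 m/s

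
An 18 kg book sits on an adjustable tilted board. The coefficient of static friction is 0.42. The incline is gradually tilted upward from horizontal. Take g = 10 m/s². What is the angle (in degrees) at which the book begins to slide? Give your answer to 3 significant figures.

22.8°

At the threshold of sliding, static friction is at its maximum μ_s N and exactly balances the weight component along the incline: mg sin θ = μ_s mg cos θ.
Hence tan θ = μ_s = 0.42, so θ = arctan(0.42) = 22.7824°.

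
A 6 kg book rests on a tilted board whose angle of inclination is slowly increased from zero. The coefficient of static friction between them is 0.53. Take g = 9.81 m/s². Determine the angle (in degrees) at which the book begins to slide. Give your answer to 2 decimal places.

At the threshold of sliding, static friction is at its maximum μ_s N and exactly balances the weight component along the incline: mg sin θ = μ_s mg cos θ.
Hence tan θ = μ_s = 0.53, so θ = arctan(0.53) = 27.9236°.

27.92°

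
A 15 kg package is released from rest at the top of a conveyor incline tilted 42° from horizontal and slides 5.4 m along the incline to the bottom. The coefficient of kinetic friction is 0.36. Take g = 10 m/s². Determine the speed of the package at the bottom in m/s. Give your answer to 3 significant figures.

6.59 m/s

The weight component along the incline is mg sin 42° = 100.370 N and the normal force is N = mg cos 42° = 111.472 N.
Friction up the slope is f = μN = 0.36 × 111.472 = 40.130 N, so the net downslope force is 100.370 − 40.130 = 60.240 N and a = 60.240 / 15 = 4.0160 m/s².
Starting from rest over a distance of 5.4 m, v² = 2aL = 2 × 4.0160 × 5.4 = 43.3728, so v = 6.5858 m/s.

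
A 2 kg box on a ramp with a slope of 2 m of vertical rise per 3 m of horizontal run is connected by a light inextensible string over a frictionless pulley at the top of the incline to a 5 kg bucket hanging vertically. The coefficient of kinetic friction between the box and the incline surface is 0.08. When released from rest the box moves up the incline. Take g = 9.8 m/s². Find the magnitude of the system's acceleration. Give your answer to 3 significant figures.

5.26 m/s²

For the box on the incline: the weight component along the slope is m₁g sin 33.69° = 2 × 9.8 × 0.5547 = 10.872 N and the normal force is N = m₁g cos 33.69° = 16.308 N.
Kinetic friction opposes the box's motion up the incline: f = μN = 0.08 × 16.308 = 1.305 N acting down the slope.
Newton's second law for the box (up-slope positive): T − 10.872 − 1.305 = 2 a. For the hanging bucket (downward positive): 5 × 9.8 − T = 5 a.
Adding the two equations eliminates T: 36.823 = 7 a, so a = 5.2604 m/s².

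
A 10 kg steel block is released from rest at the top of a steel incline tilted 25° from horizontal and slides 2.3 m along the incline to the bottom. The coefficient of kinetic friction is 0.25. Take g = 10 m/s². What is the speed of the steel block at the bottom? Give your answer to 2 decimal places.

The weight component along the incline is mg sin 25° = 42.262 N and the normal force is N = mg cos 25° = 90.631 N.
Friction up the slope is f = μN = 0.25 × 90.631 = 22.658 N, so the net downslope force is 42.262 − 22.658 = 19.604 N and a = 19.604 / 10 = 1.9604 m/s².
Starting from rest over a distance of 2.3 m, v² = 2aL = 2 × 1.9604 × 2.3 = 9.0178, so v = 3.0030 m/s.

3.00 m/s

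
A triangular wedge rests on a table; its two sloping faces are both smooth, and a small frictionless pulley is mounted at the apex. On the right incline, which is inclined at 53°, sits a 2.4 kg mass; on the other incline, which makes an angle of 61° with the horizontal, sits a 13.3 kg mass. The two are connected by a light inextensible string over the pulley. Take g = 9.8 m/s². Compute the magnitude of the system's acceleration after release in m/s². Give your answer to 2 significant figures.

Resolve each weight along its own incline: the 2.4 kg mass has component 2.4 × 9.8 × sin 53° = 18.784 N down its slope, and the 13.3 kg mass has 13.3 × 9.8 × sin 61° = 113.998 N down its slope.
The 13.3 kg side's 113.998 N exceeds the other side's 18.784 N, so that mass slides down and the 2.4 kg mass slides up. Taking that direction as positive, Newton's second law for the whole system gives 113.998 − 18.784 = (2.4 + 13.3) a, so a = 95.214 / 15.7 = 6.0646 m/s².

6.1 m/s²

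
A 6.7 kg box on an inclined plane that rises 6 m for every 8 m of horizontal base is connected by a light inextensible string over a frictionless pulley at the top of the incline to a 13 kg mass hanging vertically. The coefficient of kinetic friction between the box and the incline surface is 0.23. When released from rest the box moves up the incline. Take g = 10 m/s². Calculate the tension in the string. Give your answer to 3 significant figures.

78.9 N

For the box on the incline: the weight component along the slope is m₁g sin 36.87° = 6.7 × 10 × 0.6000 = 40.200 N and the normal force is N = m₁g cos 36.87° = 53.600 N.
Kinetic friction opposes the box's motion up the incline: f = μN = 0.23 × 53.600 = 12.328 N acting down the slope.
Newton's second law for the box (up-slope positive): T − 40.200 − 12.328 = 6.7 a. For the hanging mass (downward positive): 13 × 10 − T = 13 a.
Adding the two equations eliminates T: 77.472 = 19.7 a, so a = 3.9326 m/s².
Then from the hanging mass's equation, T = 13 × (10 − 3.9326) = 78.876 N.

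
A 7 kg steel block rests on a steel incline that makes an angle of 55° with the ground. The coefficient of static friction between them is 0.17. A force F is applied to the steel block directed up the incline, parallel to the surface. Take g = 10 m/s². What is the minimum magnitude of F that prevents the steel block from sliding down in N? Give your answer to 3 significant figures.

50.5 N

The normal force is N = mg cos 55° = 40.150 N. With F at its minimum the steel block is on the verge of sliding down, so static friction is at its maximum μ_s N = 0.17 × 40.150 = 6.825 N and acts up the slope.
Equilibrium along the incline: F + μ_s N = mg sin 55°, so F = 57.341 − 6.825 = 50.516 N.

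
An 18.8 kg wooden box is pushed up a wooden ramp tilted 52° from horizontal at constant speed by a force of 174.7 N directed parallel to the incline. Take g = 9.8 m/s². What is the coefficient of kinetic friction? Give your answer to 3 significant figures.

0.260

At constant speed ΣF = 0 along the incline. The applied 174.7 N acts up the slope; the weight component mg sin 52° = 145.183 N and kinetic friction μN both act down the slope.
So 174.7 = 145.183 + μ × 113.429, giving μ = (174.7 − 145.183) / 113.429 = 0.2602.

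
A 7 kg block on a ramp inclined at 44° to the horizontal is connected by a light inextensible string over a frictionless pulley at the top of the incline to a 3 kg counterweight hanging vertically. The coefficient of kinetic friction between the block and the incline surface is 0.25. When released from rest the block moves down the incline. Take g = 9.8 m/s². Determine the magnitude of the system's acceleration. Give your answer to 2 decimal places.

0.59 m/s²

For the block on the incline: the weight component along the slope is m₁g sin 44° = 7 × 9.8 × 0.6947 = 47.656 N and the normal force is N = m₁g cos 44° = 49.347 N.
Kinetic friction opposes the block's motion down the incline: f = μN = 0.25 × 49.347 = 12.337 N acting up the slope.
Newton's second law for the block (down-slope positive): 47.656 − 12.337 − T = 7 a. For the hanging counterweight (upward positive): T − 3 × 9.8 = 3 a.
Adding the two equations eliminates T: 5.919 = 10 a, so a = 0.5919 m/s².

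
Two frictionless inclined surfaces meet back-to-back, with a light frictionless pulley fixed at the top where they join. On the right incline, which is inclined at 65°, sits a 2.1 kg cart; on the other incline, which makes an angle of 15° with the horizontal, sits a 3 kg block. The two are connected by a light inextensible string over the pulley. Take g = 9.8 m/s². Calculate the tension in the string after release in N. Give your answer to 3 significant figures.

14.1 N

Resolve each weight along its own incline: the 2.1 kg mass has component 2.1 × 9.8 × sin 65° = 18.652 N down its slope, and the 3 kg mass has 3 × 9.8 × sin 15° = 7.609 N down its slope.
The 2.1 kg side's 18.652 N exceeds the other side's 7.609 N, so that mass slides down and the 3 kg mass slides up. Taking that direction as positive, Newton's second law for the whole system gives 18.652 − 7.609 = (2.1 + 3) a, so a = 11.043 / 5.1 = 2.1653 m/s².
For the 3 kg mass (up-slope positive): T − 7.609 = 3 × 2.1653, so T = 14.105 N.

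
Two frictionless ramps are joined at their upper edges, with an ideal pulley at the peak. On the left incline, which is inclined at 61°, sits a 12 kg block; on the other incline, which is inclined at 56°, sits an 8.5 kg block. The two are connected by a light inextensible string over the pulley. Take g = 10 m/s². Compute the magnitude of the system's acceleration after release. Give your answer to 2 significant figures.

1.7 m/s²

Resolve each weight along its own incline: the 12 kg mass has component 12 × 10 × sin 61° = 104.954 N down its slope, and the 8.5 kg mass has 8.5 × 10 × sin 56° = 70.468 N down its slope.
The 12 kg side's 104.954 N exceeds the other side's 70.468 N, so that mass slides down and the 8.5 kg mass slides up. Taking that direction as positive, Newton's second law for the whole system gives 104.954 − 70.468 = (12 + 8.5) a, so a = 34.486 / 20.5 = 1.6822 m/s².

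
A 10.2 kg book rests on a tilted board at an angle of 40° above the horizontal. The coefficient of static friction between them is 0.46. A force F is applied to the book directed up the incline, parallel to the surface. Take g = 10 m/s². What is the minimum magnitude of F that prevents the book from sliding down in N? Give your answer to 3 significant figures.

The normal force is N = mg cos 40° = 78.137 N. With F at its minimum the book is on the verge of sliding down, so static friction is at its maximum μ_s N = 0.46 × 78.137 = 35.943 N and acts up the slope.
Equilibrium along the incline: F + μ_s N = mg sin 40°, so F = 65.564 − 35.943 = 29.621 N.

29.6 N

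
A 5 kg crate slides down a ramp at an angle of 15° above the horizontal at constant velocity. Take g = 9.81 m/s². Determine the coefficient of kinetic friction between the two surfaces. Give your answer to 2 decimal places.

0.27

At constant velocity the net force along the incline is zero: mg sin 15° = μ mg cos 15°.
So μ = tan 15° = 0.2588 / 0.9659 = 0.2679.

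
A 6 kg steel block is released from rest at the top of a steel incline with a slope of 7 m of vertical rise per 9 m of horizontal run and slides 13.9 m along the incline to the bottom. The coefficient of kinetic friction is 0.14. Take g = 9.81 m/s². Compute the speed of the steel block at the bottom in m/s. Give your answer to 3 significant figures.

The weight component along the incline is mg sin 37.87° = 36.137 N and the normal force is N = mg cos 37.87° = 46.461 N.
Friction up the slope is f = μN = 0.14 × 46.461 = 6.505 N, so the net downslope force is 36.137 − 6.505 = 29.632 N and a = 29.632 / 6 = 4.9387 m/s².
Starting from rest over a distance of 13.9 m, v² = 2aL = 2 × 4.9387 × 13.9 = 137.2959, so v = 11.7173 m/s.

11.7 m/s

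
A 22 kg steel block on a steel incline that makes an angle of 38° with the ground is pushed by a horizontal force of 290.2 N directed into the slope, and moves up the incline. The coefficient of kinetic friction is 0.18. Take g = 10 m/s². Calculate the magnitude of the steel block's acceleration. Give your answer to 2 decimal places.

The horizontal push has components F cos 38° = 290.2 × 0.7880 = 228.678 N up the incline and F sin 38° = 290.2 × 0.6157 = 178.676 N pressing into the surface.
The normal force is therefore N = mg cos 38° + F sin 38° = 173.360 + 178.676 = 352.036 N, and kinetic friction down the slope is μN = 0.18 × 352.036 = 63.366 N.
Along the incline: F cos 38° − mg sin 38° − μN = ma, so 228.678 − 135.454 − 63.366 = 22 a, giving a = 1.3572 m/s².

1.36 m/s²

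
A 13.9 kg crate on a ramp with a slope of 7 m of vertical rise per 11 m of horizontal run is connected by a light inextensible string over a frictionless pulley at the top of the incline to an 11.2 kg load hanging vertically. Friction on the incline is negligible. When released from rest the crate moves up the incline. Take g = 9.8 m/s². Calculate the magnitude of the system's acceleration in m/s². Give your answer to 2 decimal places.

For the crate on the incline: the weight component along the slope is m₁g sin 32.47° = 13.9 × 9.8 × 0.5369 = 73.137 N and the normal force is N = m₁g cos 32.47° = 114.924 N.
Newton's second law for the crate (up-slope positive): T − 73.137 = 13.9 a. For the hanging load (downward positive): 11.2 × 9.8 − T = 11.2 a.
Adding the two equations eliminates T: 36.623 = 25.1 a, so a = 1.4591 m/s².

1.46 m/s²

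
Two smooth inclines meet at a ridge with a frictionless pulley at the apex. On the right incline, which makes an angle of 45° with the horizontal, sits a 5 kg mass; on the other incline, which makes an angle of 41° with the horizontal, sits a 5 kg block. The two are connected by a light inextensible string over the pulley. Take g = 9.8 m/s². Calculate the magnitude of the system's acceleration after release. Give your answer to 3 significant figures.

0.250 m/s²

Resolve each weight along its own incline: the 5 kg mass has component 5 × 9.8 × sin 45° = 34.648 N down its slope, and the 5 kg mass has 5 × 9.8 × sin 41° = 32.147 N down its slope.
The 5 kg side's 34.648 N exceeds the other side's 32.147 N, so that mass slides down and the 5 kg mass slides up. Taking that direction as positive, Newton's second law for the whole system gives 34.648 − 32.147 = (5 + 5) a, so a = 2.501 / 10 = 0.2501 m/s².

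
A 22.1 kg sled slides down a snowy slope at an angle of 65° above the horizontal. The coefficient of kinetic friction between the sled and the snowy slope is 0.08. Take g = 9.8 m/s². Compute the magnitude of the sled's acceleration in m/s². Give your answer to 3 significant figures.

Resolving the weight along the incline: the component pulling the sled down the slope is mg sin 65° = 22.1 × 9.8 × 0.9063 = 196.286 N, and the normal force is N = mg cos 65° = 22.1 × 9.8 × 0.4226 = 91.527 N.
Kinetic friction acts up the slope with magnitude f = μN = 0.08 × 91.527 = 7.322 N.
Net force along the incline is 196.286 − 7.322 = 188.964 N, so a = 188.964 / 22.1 = 8.5504 m/s².

8.55 m/s²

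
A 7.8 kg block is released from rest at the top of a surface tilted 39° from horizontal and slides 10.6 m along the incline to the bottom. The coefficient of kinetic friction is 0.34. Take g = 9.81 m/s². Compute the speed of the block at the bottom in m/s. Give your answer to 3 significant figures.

The weight component along the incline is mg sin 39° = 48.154 N and the normal force is N = mg cos 39° = 59.466 N.
Friction up the slope is f = μN = 0.34 × 59.466 = 20.218 N, so the net downslope force is 48.154 − 20.218 = 27.936 N and a = 27.936 / 7.8 = 3.5815 m/s².
Starting from rest over a distance of 10.6 m, v² = 2aL = 2 × 3.5815 × 10.6 = 75.9278, so v = 8.7137 m/s.

8.71 m/s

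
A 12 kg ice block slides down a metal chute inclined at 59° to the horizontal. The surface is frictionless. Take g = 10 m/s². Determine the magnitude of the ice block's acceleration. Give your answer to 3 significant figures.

8.57 m/s²

Resolving the weight along the incline: the component pulling the ice block down the slope is mg sin 59° = 12 × 10 × 0.8572 = 102.864 N, and the normal force is N = mg cos 59° = 12 × 10 × 0.5150 = 61.800 N.
With no friction the net force along the incline is 102.864 N, so a = g sin 59° = 102.864 / 12 = 8.5720 m/s².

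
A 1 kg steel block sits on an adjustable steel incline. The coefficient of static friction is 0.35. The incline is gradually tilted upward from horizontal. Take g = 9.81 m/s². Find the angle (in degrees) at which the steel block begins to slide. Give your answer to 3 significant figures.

At the threshold of sliding, static friction is at its maximum μ_s N and exactly balances the weight component along the incline: mg sin θ = μ_s mg cos θ.
Hence tan θ = μ_s = 0.35, so θ = arctan(0.35) = 19.2900°.

19.3°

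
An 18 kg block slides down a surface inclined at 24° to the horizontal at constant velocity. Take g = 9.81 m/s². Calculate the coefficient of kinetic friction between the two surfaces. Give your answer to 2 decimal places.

0.45

At constant velocity the net force along the incline is zero: mg sin 24° = μ mg cos 24°.
So μ = tan 24° = 0.4067 / 0.9135 = 0.4452.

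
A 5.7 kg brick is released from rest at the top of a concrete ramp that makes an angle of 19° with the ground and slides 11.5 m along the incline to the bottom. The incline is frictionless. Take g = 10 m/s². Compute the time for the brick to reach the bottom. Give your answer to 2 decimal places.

2.66 s

The weight component along the incline is mg sin 19° = 18.557 N and the normal force is N = mg cos 19° = 53.895 N.
With no friction, a = g sin 19° = 3.2557 m/s².
Starting from rest, L = ½at², so t = √(2L/a) = √(2 × 11.5 / 3.2557) = 2.6579 s.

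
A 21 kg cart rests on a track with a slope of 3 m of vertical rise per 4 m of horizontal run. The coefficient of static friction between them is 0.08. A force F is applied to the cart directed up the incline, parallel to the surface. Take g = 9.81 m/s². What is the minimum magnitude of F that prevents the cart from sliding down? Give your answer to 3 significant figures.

110 N

The normal force is N = mg cos 36.87° = 164.808 N. With F at its minimum the cart is on the verge of sliding down, so static friction is at its maximum μ_s N = 0.08 × 164.808 = 13.185 N and acts up the slope.
Equilibrium along the incline: F + μ_s N = mg sin 36.87°, so F = 123.606 − 13.185 = 110.421 N.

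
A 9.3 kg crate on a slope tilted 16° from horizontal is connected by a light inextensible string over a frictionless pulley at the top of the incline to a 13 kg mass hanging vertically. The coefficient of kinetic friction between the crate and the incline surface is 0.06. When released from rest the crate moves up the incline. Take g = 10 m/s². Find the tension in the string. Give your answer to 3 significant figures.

For the crate on the incline: the weight component along the slope is m₁g sin 16° = 9.3 × 10 × 0.2756 = 25.631 N and the normal force is N = m₁g cos 16° = 89.397 N.
Kinetic friction opposes the crate's motion up the incline: f = μN = 0.06 × 89.397 = 5.364 N acting down the slope.
Newton's second law for the crate (up-slope positive): T − 25.631 − 5.364 = 9.3 a. For the hanging mass (downward positive): 13 × 10 − T = 13 a.
Adding the two equations eliminates T: 99.005 = 22.3 a, so a = 4.4397 m/s².
Then from the hanging mass's equation, T = 13 × (10 − 4.4397) = 72.284 N.

72.3 N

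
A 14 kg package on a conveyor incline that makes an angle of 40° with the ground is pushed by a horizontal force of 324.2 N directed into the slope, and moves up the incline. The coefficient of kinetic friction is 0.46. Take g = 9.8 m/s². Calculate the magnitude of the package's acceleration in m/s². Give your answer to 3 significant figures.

The horizontal push has components F cos 40° = 324.2 × 0.7660 = 248.337 N up the incline and F sin 40° = 324.2 × 0.6428 = 208.396 N pressing into the surface.
The normal force is therefore N = mg cos 40° + F sin 40° = 105.095 + 208.396 = 313.491 N, and kinetic friction down the slope is μN = 0.46 × 313.491 = 144.206 N.
Along the incline: F cos 40° − mg sin 40° − μN = ma, so 248.337 − 88.192 − 144.206 = 14 a, giving a = 1.1385 m/s².

1.14 m/s²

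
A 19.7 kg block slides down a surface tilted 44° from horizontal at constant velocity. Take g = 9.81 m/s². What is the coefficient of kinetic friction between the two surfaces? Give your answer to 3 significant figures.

0.966

At constant velocity the net force along the incline is zero: mg sin 44° = μ mg cos 44°.
So μ = tan 44° = 0.6947 / 0.7193 = 0.9658.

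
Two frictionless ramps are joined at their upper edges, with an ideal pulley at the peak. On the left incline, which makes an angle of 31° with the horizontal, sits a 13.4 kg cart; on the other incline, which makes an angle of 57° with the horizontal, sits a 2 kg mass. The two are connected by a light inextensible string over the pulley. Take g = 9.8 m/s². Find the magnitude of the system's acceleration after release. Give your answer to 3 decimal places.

Resolve each weight along its own incline: the 13.4 kg mass has component 13.4 × 9.8 × sin 31° = 67.635 N down its slope, and the 2 kg mass has 2 × 9.8 × sin 57° = 16.438 N down its slope.
The 13.4 kg side's 67.635 N exceeds the other side's 16.438 N, so that mass slides down and the 2 kg mass slides up. Taking that direction as positive, Newton's second law for the whole system gives 67.635 − 16.438 = (13.4 + 2) a, so a = 51.197 / 15.4 = 3.3245 m/s².

3.324 m/s²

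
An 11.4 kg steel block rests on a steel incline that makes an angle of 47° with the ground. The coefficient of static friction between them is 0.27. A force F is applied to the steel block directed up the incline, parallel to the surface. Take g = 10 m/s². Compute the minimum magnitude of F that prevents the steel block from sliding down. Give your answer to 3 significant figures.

62.4 N

The normal force is N = mg cos 47° = 77.748 N. With F at its minimum the steel block is on the verge of sliding down, so static friction is at its maximum μ_s N = 0.27 × 77.748 = 20.992 N and acts up the slope.
Equilibrium along the incline: F + μ_s N = mg sin 47°, so F = 83.374 − 20.992 = 62.382 N.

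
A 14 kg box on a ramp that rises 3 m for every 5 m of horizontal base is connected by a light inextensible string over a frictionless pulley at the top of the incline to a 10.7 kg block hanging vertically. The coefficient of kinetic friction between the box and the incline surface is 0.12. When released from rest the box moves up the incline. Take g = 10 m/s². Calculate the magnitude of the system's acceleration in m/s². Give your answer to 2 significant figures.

For the box on the incline: the weight component along the slope is m₁g sin 30.96° = 14 × 10 × 0.5145 = 72.030 N and the normal force is N = m₁g cos 30.96° = 120.049 N.
Kinetic friction opposes the box's motion up the incline: f = μN = 0.12 × 120.049 = 14.406 N acting down the slope.
Newton's second law for the box (up-slope positive): T − 72.030 − 14.406 = 14 a. For the hanging block (downward positive): 10.7 × 10 − T = 10.7 a.
Adding the two equations eliminates T: 20.564 = 24.7 a, so a = 0.8326 m/s².

0.83 m/s²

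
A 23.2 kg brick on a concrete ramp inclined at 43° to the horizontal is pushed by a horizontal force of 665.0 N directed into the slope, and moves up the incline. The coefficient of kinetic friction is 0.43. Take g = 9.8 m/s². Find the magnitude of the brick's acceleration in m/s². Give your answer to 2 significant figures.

2.8 m/s²

The horizontal push has components F cos 43° = 665.0 × 0.7314 = 486.381 N up the incline and F sin 43° = 665.0 × 0.6820 = 453.530 N pressing into the surface.
The normal force is therefore N = mg cos 43° + F sin 43° = 166.291 + 453.530 = 619.821 N, and kinetic friction down the slope is μN = 0.43 × 619.821 = 266.523 N.
Along the incline: F cos 43° − mg sin 43° − μN = ma, so 486.381 − 155.060 − 266.523 = 23.2 a, giving a = 2.7930 m/s².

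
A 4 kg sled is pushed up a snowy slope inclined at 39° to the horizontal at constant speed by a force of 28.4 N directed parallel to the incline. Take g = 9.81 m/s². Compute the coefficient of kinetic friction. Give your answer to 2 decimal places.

0.12

At constant speed ΣF = 0 along the incline. The applied 28.4 N acts up the slope; the weight component mg sin 39° = 24.695 N and kinetic friction μN both act down the slope.
So 28.4 = 24.695 + μ × 30.495, giving μ = (28.4 − 24.695) / 30.495 = 0.1215.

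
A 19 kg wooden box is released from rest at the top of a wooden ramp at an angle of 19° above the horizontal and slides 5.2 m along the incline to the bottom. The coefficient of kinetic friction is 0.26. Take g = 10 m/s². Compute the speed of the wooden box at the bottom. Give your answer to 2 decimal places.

2.88 m/s

The weight component along the incline is mg sin 19° = 61.858 N and the normal force is N = mg cos 19° = 179.649 N.
Friction up the slope is f = μN = 0.26 × 179.649 = 46.709 N, so the net downslope force is 61.858 − 46.709 = 15.149 N and a = 15.149 / 19 = 0.7973 m/s².
Starting from rest over a distance of 5.2 m, v² = 2aL = 2 × 0.7973 × 5.2 = 8.2919, so v = 2.8796 m/s.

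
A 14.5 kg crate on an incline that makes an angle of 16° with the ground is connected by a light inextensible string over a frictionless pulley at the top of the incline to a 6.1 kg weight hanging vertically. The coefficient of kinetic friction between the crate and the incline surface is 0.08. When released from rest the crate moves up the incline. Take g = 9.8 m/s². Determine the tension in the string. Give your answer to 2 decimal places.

56.91 N

For the crate on the incline: the weight component along the slope is m₁g sin 16° = 14.5 × 9.8 × 0.2756 = 39.163 N and the normal force is N = m₁g cos 16° = 136.595 N.
Kinetic friction opposes the crate's motion up the incline: f = μN = 0.08 × 136.595 = 10.928 N acting down the slope.
Newton's second law for the crate (up-slope positive): T − 39.163 − 10.928 = 14.5 a. For the hanging weight (downward positive): 6.1 × 9.8 − T = 6.1 a.
Adding the two equations eliminates T: 9.689 = 20.6 a, so a = 0.4703 m/s².
Then from the hanging weight's equation, T = 6.1 × (9.8 − 0.4703) = 56.911 N.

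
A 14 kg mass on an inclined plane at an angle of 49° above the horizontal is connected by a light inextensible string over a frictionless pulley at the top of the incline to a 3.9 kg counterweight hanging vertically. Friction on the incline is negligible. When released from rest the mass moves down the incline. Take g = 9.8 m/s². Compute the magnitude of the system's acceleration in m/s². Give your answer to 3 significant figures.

For the mass on the incline: the weight component along the slope is m₁g sin 49° = 14 × 9.8 × 0.7547 = 103.545 N and the normal force is N = m₁g cos 49° = 90.011 N.
Newton's second law for the mass (down-slope positive): 103.545 − T = 14 a. For the hanging counterweight (upward positive): T − 3.9 × 9.8 = 3.9 a.
Adding the two equations eliminates T: 65.325 = 17.9 a, so a = 3.6494 m/s².

3.65 m/s²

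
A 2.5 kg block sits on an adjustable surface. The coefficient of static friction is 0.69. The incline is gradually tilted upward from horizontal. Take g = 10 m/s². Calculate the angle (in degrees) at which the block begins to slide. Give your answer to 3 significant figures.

34.6°

At the threshold of sliding, static friction is at its maximum μ_s N and exactly balances the weight component along the incline: mg sin θ = μ_s mg cos θ.
Hence tan θ = μ_s = 0.69, so θ = arctan(0.69) = 34.6057°.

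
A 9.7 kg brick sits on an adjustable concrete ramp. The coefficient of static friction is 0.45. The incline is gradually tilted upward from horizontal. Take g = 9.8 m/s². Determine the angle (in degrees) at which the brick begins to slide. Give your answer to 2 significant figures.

At the threshold of sliding, static friction is at its maximum μ_s N and exactly balances the weight component along the incline: mg sin θ = μ_s mg cos θ.
Hence tan θ = μ_s = 0.45, so θ = arctan(0.45) = 24.2277°.

24°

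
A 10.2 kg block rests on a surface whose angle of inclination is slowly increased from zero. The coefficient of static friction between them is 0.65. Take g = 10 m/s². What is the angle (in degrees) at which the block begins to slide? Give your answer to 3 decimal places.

33.024°

At the threshold of sliding, static friction is at its maximum μ_s N and exactly balances the weight component along the incline: mg sin θ = μ_s mg cos θ.
Hence tan θ = μ_s = 0.65, so θ = arctan(0.65) = 33.0239°.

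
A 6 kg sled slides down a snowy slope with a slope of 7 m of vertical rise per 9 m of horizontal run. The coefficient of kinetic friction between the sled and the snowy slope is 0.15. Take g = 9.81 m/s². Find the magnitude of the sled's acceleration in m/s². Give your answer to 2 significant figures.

Resolving the weight along the incline: the component pulling the sled down the slope is mg sin 37.87° = 6 × 9.81 × 0.6139 = 36.134 N, and the normal force is N = mg cos 37.87° = 6 × 9.81 × 0.7894 = 46.464 N.
Kinetic friction acts up the slope with magnitude f = μN = 0.15 × 46.464 = 6.970 N.
Net force along the incline is 36.134 − 6.970 = 29.164 N, so a = 29.164 / 6 = 4.8607 m/s².

4.9 m/s²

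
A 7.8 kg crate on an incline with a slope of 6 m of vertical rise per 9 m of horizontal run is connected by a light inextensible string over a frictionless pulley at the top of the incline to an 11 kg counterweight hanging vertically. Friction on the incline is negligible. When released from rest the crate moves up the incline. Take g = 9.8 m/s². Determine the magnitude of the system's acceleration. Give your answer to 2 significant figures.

3.5 m/s²

For the crate on the incline: the weight component along the slope is m₁g sin 33.69° = 7.8 × 9.8 × 0.5547 = 42.401 N and the normal force is N = m₁g cos 33.69° = 63.602 N.
Newton's second law for the crate (up-slope positive): T − 42.401 = 7.8 a. For the hanging counterweight (downward positive): 11 × 9.8 − T = 11 a.
Adding the two equations eliminates T: 65.399 = 18.8 a, so a = 3.4787 m/s².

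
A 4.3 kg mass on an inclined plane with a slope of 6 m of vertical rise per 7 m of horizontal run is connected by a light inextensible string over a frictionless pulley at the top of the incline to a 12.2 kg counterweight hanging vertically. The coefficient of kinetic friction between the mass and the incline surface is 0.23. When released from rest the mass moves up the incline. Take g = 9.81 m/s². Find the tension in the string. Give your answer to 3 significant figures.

56.9 N

For the mass on the incline: the weight component along the slope is m₁g sin 40.60° = 4.3 × 9.81 × 0.6508 = 27.453 N and the normal force is N = m₁g cos 40.60° = 32.028 N.
Kinetic friction opposes the mass's motion up the incline: f = μN = 0.23 × 32.028 = 7.366 N acting down the slope.
Newton's second law for the mass (up-slope positive): T − 27.453 − 7.366 = 4.3 a. For the hanging counterweight (downward positive): 12.2 × 9.81 − T = 12.2 a.
Adding the two equations eliminates T: 84.863 = 16.5 a, so a = 5.1432 m/s².
Then from the hanging counterweight's equation, T = 12.2 × (9.81 − 5.1432) = 56.935 N.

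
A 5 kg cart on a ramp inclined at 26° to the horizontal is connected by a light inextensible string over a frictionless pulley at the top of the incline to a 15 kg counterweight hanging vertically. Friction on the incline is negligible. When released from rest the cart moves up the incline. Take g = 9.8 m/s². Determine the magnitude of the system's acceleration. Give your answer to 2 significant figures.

6.3 m/s²

For the cart on the incline: the weight component along the slope is m₁g sin 26° = 5 × 9.8 × 0.4384 = 21.482 N and the normal force is N = m₁g cos 26° = 44.041 N.
Newton's second law for the cart (up-slope positive): T − 21.482 = 5 a. For the hanging counterweight (downward positive): 15 × 9.8 − T = 15 a.
Adding the two equations eliminates T: 125.518 = 20 a, so a = 6.2759 m/s².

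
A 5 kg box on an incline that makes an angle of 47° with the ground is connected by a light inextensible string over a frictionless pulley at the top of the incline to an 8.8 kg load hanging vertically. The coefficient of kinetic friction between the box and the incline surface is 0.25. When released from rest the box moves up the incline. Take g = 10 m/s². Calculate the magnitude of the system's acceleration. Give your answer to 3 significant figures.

3.11 m/s²

For the box on the incline: the weight component along the slope is m₁g sin 47° = 5 × 10 × 0.7314 = 36.570 N and the normal force is N = m₁g cos 47° = 34.100 N.
Kinetic friction opposes the box's motion up the incline: f = μN = 0.25 × 34.100 = 8.525 N acting down the slope.
Newton's second law for the box (up-slope positive): T − 36.570 − 8.525 = 5 a. For the hanging load (downward positive): 8.8 × 10 − T = 8.8 a.
Adding the two equations eliminates T: 42.905 = 13.8 a, so a = 3.1091 m/s².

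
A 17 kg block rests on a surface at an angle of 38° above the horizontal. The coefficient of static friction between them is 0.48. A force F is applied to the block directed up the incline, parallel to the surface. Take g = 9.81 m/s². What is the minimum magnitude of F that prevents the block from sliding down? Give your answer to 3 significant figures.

39.6 N

The normal force is N = mg cos 38° = 131.417 N. With F at its minimum the block is on the verge of sliding down, so static friction is at its maximum μ_s N = 0.48 × 131.417 = 63.080 N and acts up the slope.
Equilibrium along the incline: F + μ_s N = mg sin 38°, so F = 102.674 − 63.080 = 39.594 N.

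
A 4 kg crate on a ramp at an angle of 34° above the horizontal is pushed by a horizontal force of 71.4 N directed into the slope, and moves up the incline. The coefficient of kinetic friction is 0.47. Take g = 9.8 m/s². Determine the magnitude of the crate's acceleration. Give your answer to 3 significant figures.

The horizontal push has components F cos 34° = 71.4 × 0.8290 = 59.191 N up the incline and F sin 34° = 71.4 × 0.5592 = 39.927 N pressing into the surface.
The normal force is therefore N = mg cos 34° + F sin 34° = 32.497 + 39.927 = 72.424 N, and kinetic friction down the slope is μN = 0.47 × 72.424 = 34.039 N.
Along the incline: F cos 34° − mg sin 34° − μN = ma, so 59.191 − 21.921 − 34.039 = 4 a, giving a = 0.8078 m/s².

0.808 m/s²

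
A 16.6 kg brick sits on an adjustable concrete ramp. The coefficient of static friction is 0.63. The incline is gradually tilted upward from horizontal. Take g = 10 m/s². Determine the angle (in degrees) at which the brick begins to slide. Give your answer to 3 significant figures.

At the threshold of sliding, static friction is at its maximum μ_s N and exactly balances the weight component along the incline: mg sin θ = μ_s mg cos θ.
Hence tan θ = μ_s = 0.63, so θ = arctan(0.63) = 32.2109°.

32.2°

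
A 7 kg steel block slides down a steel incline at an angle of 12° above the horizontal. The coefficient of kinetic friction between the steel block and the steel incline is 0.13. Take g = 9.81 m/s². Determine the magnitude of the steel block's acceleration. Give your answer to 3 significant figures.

Resolving the weight along the incline: the component pulling the steel block down the slope is mg sin 12° = 7 × 9.81 × 0.2079 = 14.276 N, and the normal force is N = mg cos 12° = 7 × 9.81 × 0.9781 = 67.166 N.
Kinetic friction acts up the slope with magnitude f = μN = 0.13 × 67.166 = 8.732 N.
Net force along the incline is 14.276 − 8.732 = 5.544 N, so a = 5.544 / 7 = 0.7920 m/s².

0.792 m/s²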